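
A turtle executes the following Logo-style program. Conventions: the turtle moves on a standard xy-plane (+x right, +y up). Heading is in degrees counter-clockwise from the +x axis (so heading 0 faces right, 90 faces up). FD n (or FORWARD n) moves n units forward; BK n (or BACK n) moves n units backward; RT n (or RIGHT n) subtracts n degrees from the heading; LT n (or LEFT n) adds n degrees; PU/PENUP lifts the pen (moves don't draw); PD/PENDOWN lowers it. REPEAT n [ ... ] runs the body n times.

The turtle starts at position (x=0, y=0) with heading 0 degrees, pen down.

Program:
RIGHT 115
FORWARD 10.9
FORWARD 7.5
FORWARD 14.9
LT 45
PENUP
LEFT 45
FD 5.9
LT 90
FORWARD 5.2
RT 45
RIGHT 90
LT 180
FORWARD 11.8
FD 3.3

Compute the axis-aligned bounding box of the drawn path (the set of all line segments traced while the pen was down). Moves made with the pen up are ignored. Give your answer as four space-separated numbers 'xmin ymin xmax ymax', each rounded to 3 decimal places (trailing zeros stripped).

Executing turtle program step by step:
Start: pos=(0,0), heading=0, pen down
RT 115: heading 0 -> 245
FD 10.9: (0,0) -> (-4.607,-9.879) [heading=245, draw]
FD 7.5: (-4.607,-9.879) -> (-7.776,-16.676) [heading=245, draw]
FD 14.9: (-7.776,-16.676) -> (-14.073,-30.18) [heading=245, draw]
LT 45: heading 245 -> 290
PU: pen up
LT 45: heading 290 -> 335
FD 5.9: (-14.073,-30.18) -> (-8.726,-32.673) [heading=335, move]
LT 90: heading 335 -> 65
FD 5.2: (-8.726,-32.673) -> (-6.528,-27.961) [heading=65, move]
RT 45: heading 65 -> 20
RT 90: heading 20 -> 290
LT 180: heading 290 -> 110
FD 11.8: (-6.528,-27.961) -> (-10.564,-16.872) [heading=110, move]
FD 3.3: (-10.564,-16.872) -> (-11.693,-13.771) [heading=110, move]
Final: pos=(-11.693,-13.771), heading=110, 3 segment(s) drawn

Segment endpoints: x in {-14.073, -7.776, -4.607, 0}, y in {-30.18, -16.676, -9.879, 0}
xmin=-14.073, ymin=-30.18, xmax=0, ymax=0

Answer: -14.073 -30.18 0 0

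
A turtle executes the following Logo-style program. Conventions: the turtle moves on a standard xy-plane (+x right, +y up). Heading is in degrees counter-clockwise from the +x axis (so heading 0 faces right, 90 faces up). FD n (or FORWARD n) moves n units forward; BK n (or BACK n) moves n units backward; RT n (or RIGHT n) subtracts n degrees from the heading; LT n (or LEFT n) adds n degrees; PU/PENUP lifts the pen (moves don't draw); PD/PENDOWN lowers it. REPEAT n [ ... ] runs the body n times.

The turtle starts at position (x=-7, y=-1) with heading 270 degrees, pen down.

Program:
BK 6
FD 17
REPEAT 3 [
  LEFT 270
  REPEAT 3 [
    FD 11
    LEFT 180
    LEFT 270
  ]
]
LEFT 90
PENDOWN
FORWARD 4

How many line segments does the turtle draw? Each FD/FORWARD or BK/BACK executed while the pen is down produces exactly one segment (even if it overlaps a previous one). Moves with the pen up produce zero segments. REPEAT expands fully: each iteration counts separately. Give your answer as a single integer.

Answer: 12

Derivation:
Executing turtle program step by step:
Start: pos=(-7,-1), heading=270, pen down
BK 6: (-7,-1) -> (-7,5) [heading=270, draw]
FD 17: (-7,5) -> (-7,-12) [heading=270, draw]
REPEAT 3 [
  -- iteration 1/3 --
  LT 270: heading 270 -> 180
  REPEAT 3 [
    -- iteration 1/3 --
    FD 11: (-7,-12) -> (-18,-12) [heading=180, draw]
    LT 180: heading 180 -> 0
    LT 270: heading 0 -> 270
    -- iteration 2/3 --
    FD 11: (-18,-12) -> (-18,-23) [heading=270, draw]
    LT 180: heading 270 -> 90
    LT 270: heading 90 -> 0
    -- iteration 3/3 --
    FD 11: (-18,-23) -> (-7,-23) [heading=0, draw]
    LT 180: heading 0 -> 180
    LT 270: heading 180 -> 90
  ]
  -- iteration 2/3 --
  LT 270: heading 90 -> 0
  REPEAT 3 [
    -- iteration 1/3 --
    FD 11: (-7,-23) -> (4,-23) [heading=0, draw]
    LT 180: heading 0 -> 180
    LT 270: heading 180 -> 90
    -- iteration 2/3 --
    FD 11: (4,-23) -> (4,-12) [heading=90, draw]
    LT 180: heading 90 -> 270
    LT 270: heading 270 -> 180
    -- iteration 3/3 --
    FD 11: (4,-12) -> (-7,-12) [heading=180, draw]
    LT 180: heading 180 -> 0
    LT 270: heading 0 -> 270
  ]
  -- iteration 3/3 --
  LT 270: heading 270 -> 180
  REPEAT 3 [
    -- iteration 1/3 --
    FD 11: (-7,-12) -> (-18,-12) [heading=180, draw]
    LT 180: heading 180 -> 0
    LT 270: heading 0 -> 270
    -- iteration 2/3 --
    FD 11: (-18,-12) -> (-18,-23) [heading=270, draw]
    LT 180: heading 270 -> 90
    LT 270: heading 90 -> 0
    -- iteration 3/3 --
    FD 11: (-18,-23) -> (-7,-23) [heading=0, draw]
    LT 180: heading 0 -> 180
    LT 270: heading 180 -> 90
  ]
]
LT 90: heading 90 -> 180
PD: pen down
FD 4: (-7,-23) -> (-11,-23) [heading=180, draw]
Final: pos=(-11,-23), heading=180, 12 segment(s) drawn
Segments drawn: 12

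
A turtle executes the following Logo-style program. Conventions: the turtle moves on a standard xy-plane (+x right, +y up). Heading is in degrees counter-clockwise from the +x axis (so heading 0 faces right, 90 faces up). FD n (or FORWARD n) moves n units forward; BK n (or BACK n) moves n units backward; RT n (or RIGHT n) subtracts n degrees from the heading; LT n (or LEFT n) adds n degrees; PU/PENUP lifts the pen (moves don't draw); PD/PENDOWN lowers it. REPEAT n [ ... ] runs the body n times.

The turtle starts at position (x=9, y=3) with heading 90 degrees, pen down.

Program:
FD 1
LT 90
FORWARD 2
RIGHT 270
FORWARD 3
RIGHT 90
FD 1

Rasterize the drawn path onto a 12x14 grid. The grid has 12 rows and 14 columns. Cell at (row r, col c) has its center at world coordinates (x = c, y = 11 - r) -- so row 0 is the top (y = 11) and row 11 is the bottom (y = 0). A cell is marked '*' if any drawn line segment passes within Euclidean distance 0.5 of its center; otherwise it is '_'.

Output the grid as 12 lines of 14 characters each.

Answer: ______________
______________
______________
______________
______________
______________
______________
_______***____
_______*_*____
_______*______
______**______
______________

Derivation:
Segment 0: (9,3) -> (9,4)
Segment 1: (9,4) -> (7,4)
Segment 2: (7,4) -> (7,1)
Segment 3: (7,1) -> (6,1)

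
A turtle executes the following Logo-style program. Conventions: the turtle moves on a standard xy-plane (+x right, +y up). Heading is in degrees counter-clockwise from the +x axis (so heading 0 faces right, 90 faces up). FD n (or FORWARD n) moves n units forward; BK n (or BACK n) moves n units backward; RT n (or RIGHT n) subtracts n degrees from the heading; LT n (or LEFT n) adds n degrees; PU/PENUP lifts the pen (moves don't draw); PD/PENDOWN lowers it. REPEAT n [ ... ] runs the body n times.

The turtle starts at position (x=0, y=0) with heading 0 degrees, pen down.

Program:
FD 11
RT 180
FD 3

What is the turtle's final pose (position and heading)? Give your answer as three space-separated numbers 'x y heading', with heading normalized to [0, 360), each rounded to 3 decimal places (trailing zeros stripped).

Executing turtle program step by step:
Start: pos=(0,0), heading=0, pen down
FD 11: (0,0) -> (11,0) [heading=0, draw]
RT 180: heading 0 -> 180
FD 3: (11,0) -> (8,0) [heading=180, draw]
Final: pos=(8,0), heading=180, 2 segment(s) drawn

Answer: 8 0 180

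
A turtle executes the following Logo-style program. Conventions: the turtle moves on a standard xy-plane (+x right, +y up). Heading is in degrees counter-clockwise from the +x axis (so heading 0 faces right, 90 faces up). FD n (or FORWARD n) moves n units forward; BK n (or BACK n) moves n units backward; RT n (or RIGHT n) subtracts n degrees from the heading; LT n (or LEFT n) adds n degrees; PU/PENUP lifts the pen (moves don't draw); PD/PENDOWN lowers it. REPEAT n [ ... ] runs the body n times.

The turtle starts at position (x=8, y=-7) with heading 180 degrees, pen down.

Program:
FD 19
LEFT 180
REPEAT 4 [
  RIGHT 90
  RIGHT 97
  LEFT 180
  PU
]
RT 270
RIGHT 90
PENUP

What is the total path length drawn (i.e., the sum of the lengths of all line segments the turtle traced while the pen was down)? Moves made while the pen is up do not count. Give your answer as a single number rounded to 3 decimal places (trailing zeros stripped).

Executing turtle program step by step:
Start: pos=(8,-7), heading=180, pen down
FD 19: (8,-7) -> (-11,-7) [heading=180, draw]
LT 180: heading 180 -> 0
REPEAT 4 [
  -- iteration 1/4 --
  RT 90: heading 0 -> 270
  RT 97: heading 270 -> 173
  LT 180: heading 173 -> 353
  PU: pen up
  -- iteration 2/4 --
  RT 90: heading 353 -> 263
  RT 97: heading 263 -> 166
  LT 180: heading 166 -> 346
  PU: pen up
  -- iteration 3/4 --
  RT 90: heading 346 -> 256
  RT 97: heading 256 -> 159
  LT 180: heading 159 -> 339
  PU: pen up
  -- iteration 4/4 --
  RT 90: heading 339 -> 249
  RT 97: heading 249 -> 152
  LT 180: heading 152 -> 332
  PU: pen up
]
RT 270: heading 332 -> 62
RT 90: heading 62 -> 332
PU: pen up
Final: pos=(-11,-7), heading=332, 1 segment(s) drawn

Segment lengths:
  seg 1: (8,-7) -> (-11,-7), length = 19
Total = 19

Answer: 19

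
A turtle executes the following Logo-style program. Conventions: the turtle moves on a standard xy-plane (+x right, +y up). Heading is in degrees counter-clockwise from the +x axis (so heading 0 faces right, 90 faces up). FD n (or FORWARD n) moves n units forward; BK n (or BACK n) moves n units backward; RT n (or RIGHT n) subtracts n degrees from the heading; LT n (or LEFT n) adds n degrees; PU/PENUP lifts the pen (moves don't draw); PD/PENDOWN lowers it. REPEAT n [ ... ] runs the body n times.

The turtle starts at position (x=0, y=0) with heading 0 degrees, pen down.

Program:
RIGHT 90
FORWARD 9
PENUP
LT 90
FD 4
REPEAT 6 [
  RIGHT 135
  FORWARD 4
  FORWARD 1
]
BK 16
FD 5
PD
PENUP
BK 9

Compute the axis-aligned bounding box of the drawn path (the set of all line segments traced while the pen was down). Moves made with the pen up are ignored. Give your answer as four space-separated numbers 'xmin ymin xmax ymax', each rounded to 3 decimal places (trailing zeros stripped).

Answer: 0 -9 0 0

Derivation:
Executing turtle program step by step:
Start: pos=(0,0), heading=0, pen down
RT 90: heading 0 -> 270
FD 9: (0,0) -> (0,-9) [heading=270, draw]
PU: pen up
LT 90: heading 270 -> 0
FD 4: (0,-9) -> (4,-9) [heading=0, move]
REPEAT 6 [
  -- iteration 1/6 --
  RT 135: heading 0 -> 225
  FD 4: (4,-9) -> (1.172,-11.828) [heading=225, move]
  FD 1: (1.172,-11.828) -> (0.464,-12.536) [heading=225, move]
  -- iteration 2/6 --
  RT 135: heading 225 -> 90
  FD 4: (0.464,-12.536) -> (0.464,-8.536) [heading=90, move]
  FD 1: (0.464,-8.536) -> (0.464,-7.536) [heading=90, move]
  -- iteration 3/6 --
  RT 135: heading 90 -> 315
  FD 4: (0.464,-7.536) -> (3.293,-10.364) [heading=315, move]
  FD 1: (3.293,-10.364) -> (4,-11.071) [heading=315, move]
  -- iteration 4/6 --
  RT 135: heading 315 -> 180
  FD 4: (4,-11.071) -> (0,-11.071) [heading=180, move]
  FD 1: (0,-11.071) -> (-1,-11.071) [heading=180, move]
  -- iteration 5/6 --
  RT 135: heading 180 -> 45
  FD 4: (-1,-11.071) -> (1.828,-8.243) [heading=45, move]
  FD 1: (1.828,-8.243) -> (2.536,-7.536) [heading=45, move]
  -- iteration 6/6 --
  RT 135: heading 45 -> 270
  FD 4: (2.536,-7.536) -> (2.536,-11.536) [heading=270, move]
  FD 1: (2.536,-11.536) -> (2.536,-12.536) [heading=270, move]
]
BK 16: (2.536,-12.536) -> (2.536,3.464) [heading=270, move]
FD 5: (2.536,3.464) -> (2.536,-1.536) [heading=270, move]
PD: pen down
PU: pen up
BK 9: (2.536,-1.536) -> (2.536,7.464) [heading=270, move]
Final: pos=(2.536,7.464), heading=270, 1 segment(s) drawn

Segment endpoints: x in {0, 0}, y in {-9, 0}
xmin=0, ymin=-9, xmax=0, ymax=0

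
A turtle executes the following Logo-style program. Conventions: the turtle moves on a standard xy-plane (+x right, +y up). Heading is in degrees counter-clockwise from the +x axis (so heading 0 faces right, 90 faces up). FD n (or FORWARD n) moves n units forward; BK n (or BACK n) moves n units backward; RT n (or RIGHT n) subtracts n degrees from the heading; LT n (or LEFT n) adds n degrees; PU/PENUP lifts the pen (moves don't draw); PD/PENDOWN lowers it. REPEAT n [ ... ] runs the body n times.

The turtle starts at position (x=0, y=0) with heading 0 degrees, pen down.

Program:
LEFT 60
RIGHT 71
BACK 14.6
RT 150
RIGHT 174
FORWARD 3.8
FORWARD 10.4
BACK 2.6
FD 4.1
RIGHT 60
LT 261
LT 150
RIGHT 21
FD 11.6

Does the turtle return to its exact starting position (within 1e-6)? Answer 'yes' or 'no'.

Answer: no

Derivation:
Executing turtle program step by step:
Start: pos=(0,0), heading=0, pen down
LT 60: heading 0 -> 60
RT 71: heading 60 -> 349
BK 14.6: (0,0) -> (-14.332,2.786) [heading=349, draw]
RT 150: heading 349 -> 199
RT 174: heading 199 -> 25
FD 3.8: (-14.332,2.786) -> (-10.888,4.392) [heading=25, draw]
FD 10.4: (-10.888,4.392) -> (-1.462,8.787) [heading=25, draw]
BK 2.6: (-1.462,8.787) -> (-3.819,7.688) [heading=25, draw]
FD 4.1: (-3.819,7.688) -> (-0.103,9.421) [heading=25, draw]
RT 60: heading 25 -> 325
LT 261: heading 325 -> 226
LT 150: heading 226 -> 16
RT 21: heading 16 -> 355
FD 11.6: (-0.103,9.421) -> (11.453,8.41) [heading=355, draw]
Final: pos=(11.453,8.41), heading=355, 6 segment(s) drawn

Start position: (0, 0)
Final position: (11.453, 8.41)
Distance = 14.209; >= 1e-6 -> NOT closed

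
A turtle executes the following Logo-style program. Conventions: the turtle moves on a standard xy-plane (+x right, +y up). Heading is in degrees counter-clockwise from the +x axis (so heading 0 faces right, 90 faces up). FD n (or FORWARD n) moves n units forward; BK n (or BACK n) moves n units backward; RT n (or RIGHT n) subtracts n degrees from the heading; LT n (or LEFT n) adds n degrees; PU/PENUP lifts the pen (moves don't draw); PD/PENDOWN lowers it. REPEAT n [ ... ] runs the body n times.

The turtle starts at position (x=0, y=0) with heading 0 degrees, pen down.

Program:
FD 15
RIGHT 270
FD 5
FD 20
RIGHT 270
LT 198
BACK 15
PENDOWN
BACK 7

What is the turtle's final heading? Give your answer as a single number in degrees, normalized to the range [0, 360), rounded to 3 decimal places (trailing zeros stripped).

Executing turtle program step by step:
Start: pos=(0,0), heading=0, pen down
FD 15: (0,0) -> (15,0) [heading=0, draw]
RT 270: heading 0 -> 90
FD 5: (15,0) -> (15,5) [heading=90, draw]
FD 20: (15,5) -> (15,25) [heading=90, draw]
RT 270: heading 90 -> 180
LT 198: heading 180 -> 18
BK 15: (15,25) -> (0.734,20.365) [heading=18, draw]
PD: pen down
BK 7: (0.734,20.365) -> (-5.923,18.202) [heading=18, draw]
Final: pos=(-5.923,18.202), heading=18, 5 segment(s) drawn

Answer: 18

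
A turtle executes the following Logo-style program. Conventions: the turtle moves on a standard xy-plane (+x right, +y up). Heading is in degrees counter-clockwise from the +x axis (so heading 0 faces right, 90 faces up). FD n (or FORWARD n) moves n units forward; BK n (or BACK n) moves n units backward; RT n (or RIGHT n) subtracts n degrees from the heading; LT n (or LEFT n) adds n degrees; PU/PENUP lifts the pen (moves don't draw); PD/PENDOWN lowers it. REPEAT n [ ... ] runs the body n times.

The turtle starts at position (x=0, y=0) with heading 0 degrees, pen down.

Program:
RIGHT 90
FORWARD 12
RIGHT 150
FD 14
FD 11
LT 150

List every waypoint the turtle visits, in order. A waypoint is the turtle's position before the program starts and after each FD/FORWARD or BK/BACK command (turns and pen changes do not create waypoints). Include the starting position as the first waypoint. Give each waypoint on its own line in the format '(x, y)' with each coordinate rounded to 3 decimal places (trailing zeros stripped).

Executing turtle program step by step:
Start: pos=(0,0), heading=0, pen down
RT 90: heading 0 -> 270
FD 12: (0,0) -> (0,-12) [heading=270, draw]
RT 150: heading 270 -> 120
FD 14: (0,-12) -> (-7,0.124) [heading=120, draw]
FD 11: (-7,0.124) -> (-12.5,9.651) [heading=120, draw]
LT 150: heading 120 -> 270
Final: pos=(-12.5,9.651), heading=270, 3 segment(s) drawn
Waypoints (4 total):
(0, 0)
(0, -12)
(-7, 0.124)
(-12.5, 9.651)

Answer: (0, 0)
(0, -12)
(-7, 0.124)
(-12.5, 9.651)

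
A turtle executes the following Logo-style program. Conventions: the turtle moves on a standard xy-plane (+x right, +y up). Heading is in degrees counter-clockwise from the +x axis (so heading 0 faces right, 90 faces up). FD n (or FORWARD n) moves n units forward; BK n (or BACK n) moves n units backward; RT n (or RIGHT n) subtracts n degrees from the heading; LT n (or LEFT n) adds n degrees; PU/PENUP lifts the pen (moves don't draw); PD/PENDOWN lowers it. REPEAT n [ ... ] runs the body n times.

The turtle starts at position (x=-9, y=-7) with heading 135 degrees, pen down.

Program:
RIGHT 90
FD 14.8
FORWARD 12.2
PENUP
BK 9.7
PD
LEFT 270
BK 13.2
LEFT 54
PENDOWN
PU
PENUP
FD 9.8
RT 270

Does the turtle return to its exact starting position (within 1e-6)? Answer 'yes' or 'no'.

Answer: no

Derivation:
Executing turtle program step by step:
Start: pos=(-9,-7), heading=135, pen down
RT 90: heading 135 -> 45
FD 14.8: (-9,-7) -> (1.465,3.465) [heading=45, draw]
FD 12.2: (1.465,3.465) -> (10.092,12.092) [heading=45, draw]
PU: pen up
BK 9.7: (10.092,12.092) -> (3.233,5.233) [heading=45, move]
PD: pen down
LT 270: heading 45 -> 315
BK 13.2: (3.233,5.233) -> (-6.101,14.567) [heading=315, draw]
LT 54: heading 315 -> 9
PD: pen down
PU: pen up
PU: pen up
FD 9.8: (-6.101,14.567) -> (3.578,16.1) [heading=9, move]
RT 270: heading 9 -> 99
Final: pos=(3.578,16.1), heading=99, 3 segment(s) drawn

Start position: (-9, -7)
Final position: (3.578, 16.1)
Distance = 26.302; >= 1e-6 -> NOT closed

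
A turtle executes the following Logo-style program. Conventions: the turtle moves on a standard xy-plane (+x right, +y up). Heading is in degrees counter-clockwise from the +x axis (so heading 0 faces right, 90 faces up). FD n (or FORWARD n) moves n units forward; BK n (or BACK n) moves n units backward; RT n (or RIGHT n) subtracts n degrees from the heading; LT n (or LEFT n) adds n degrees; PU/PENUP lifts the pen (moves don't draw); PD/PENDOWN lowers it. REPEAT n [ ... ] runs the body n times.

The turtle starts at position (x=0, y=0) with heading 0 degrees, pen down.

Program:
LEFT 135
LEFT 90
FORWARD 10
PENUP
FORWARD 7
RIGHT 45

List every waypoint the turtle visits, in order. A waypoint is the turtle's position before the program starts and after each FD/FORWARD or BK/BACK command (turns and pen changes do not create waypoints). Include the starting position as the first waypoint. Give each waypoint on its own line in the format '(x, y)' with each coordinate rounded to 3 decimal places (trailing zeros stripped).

Executing turtle program step by step:
Start: pos=(0,0), heading=0, pen down
LT 135: heading 0 -> 135
LT 90: heading 135 -> 225
FD 10: (0,0) -> (-7.071,-7.071) [heading=225, draw]
PU: pen up
FD 7: (-7.071,-7.071) -> (-12.021,-12.021) [heading=225, move]
RT 45: heading 225 -> 180
Final: pos=(-12.021,-12.021), heading=180, 1 segment(s) drawn
Waypoints (3 total):
(0, 0)
(-7.071, -7.071)
(-12.021, -12.021)

Answer: (0, 0)
(-7.071, -7.071)
(-12.021, -12.021)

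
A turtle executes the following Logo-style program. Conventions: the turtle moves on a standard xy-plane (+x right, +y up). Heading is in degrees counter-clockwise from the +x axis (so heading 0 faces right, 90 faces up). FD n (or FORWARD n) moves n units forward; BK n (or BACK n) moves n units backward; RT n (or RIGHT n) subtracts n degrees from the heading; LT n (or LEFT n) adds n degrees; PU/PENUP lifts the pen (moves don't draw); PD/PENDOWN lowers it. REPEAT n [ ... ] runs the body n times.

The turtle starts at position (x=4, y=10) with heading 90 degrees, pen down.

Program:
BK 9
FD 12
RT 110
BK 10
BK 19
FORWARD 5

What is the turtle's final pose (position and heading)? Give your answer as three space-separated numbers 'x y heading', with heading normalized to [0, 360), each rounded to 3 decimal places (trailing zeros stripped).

Executing turtle program step by step:
Start: pos=(4,10), heading=90, pen down
BK 9: (4,10) -> (4,1) [heading=90, draw]
FD 12: (4,1) -> (4,13) [heading=90, draw]
RT 110: heading 90 -> 340
BK 10: (4,13) -> (-5.397,16.42) [heading=340, draw]
BK 19: (-5.397,16.42) -> (-23.251,22.919) [heading=340, draw]
FD 5: (-23.251,22.919) -> (-18.553,21.208) [heading=340, draw]
Final: pos=(-18.553,21.208), heading=340, 5 segment(s) drawn

Answer: -18.553 21.208 340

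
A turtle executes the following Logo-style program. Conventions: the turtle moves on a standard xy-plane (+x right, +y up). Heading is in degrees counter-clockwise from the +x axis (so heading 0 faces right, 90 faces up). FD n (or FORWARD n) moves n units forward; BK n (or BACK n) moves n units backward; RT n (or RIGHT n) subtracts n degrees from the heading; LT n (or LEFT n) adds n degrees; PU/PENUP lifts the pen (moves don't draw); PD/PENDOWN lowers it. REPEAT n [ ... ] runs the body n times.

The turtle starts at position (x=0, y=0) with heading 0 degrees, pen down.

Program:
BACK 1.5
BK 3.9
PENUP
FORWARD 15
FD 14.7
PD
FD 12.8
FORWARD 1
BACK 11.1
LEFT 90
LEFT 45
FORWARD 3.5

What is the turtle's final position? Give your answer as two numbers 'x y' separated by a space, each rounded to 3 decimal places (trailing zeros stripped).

Executing turtle program step by step:
Start: pos=(0,0), heading=0, pen down
BK 1.5: (0,0) -> (-1.5,0) [heading=0, draw]
BK 3.9: (-1.5,0) -> (-5.4,0) [heading=0, draw]
PU: pen up
FD 15: (-5.4,0) -> (9.6,0) [heading=0, move]
FD 14.7: (9.6,0) -> (24.3,0) [heading=0, move]
PD: pen down
FD 12.8: (24.3,0) -> (37.1,0) [heading=0, draw]
FD 1: (37.1,0) -> (38.1,0) [heading=0, draw]
BK 11.1: (38.1,0) -> (27,0) [heading=0, draw]
LT 90: heading 0 -> 90
LT 45: heading 90 -> 135
FD 3.5: (27,0) -> (24.525,2.475) [heading=135, draw]
Final: pos=(24.525,2.475), heading=135, 6 segment(s) drawn

Answer: 24.525 2.475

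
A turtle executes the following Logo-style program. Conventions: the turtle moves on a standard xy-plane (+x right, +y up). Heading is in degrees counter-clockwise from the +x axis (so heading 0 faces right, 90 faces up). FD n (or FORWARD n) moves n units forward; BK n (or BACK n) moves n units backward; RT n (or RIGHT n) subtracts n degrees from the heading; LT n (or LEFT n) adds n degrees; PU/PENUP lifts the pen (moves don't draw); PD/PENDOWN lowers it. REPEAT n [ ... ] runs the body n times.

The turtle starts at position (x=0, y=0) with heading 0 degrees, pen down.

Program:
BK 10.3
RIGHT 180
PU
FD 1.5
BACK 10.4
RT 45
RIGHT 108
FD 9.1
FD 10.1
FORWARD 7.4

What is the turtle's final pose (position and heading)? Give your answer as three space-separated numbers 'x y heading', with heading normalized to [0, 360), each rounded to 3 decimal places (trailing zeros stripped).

Answer: 22.301 12.076 27

Derivation:
Executing turtle program step by step:
Start: pos=(0,0), heading=0, pen down
BK 10.3: (0,0) -> (-10.3,0) [heading=0, draw]
RT 180: heading 0 -> 180
PU: pen up
FD 1.5: (-10.3,0) -> (-11.8,0) [heading=180, move]
BK 10.4: (-11.8,0) -> (-1.4,0) [heading=180, move]
RT 45: heading 180 -> 135
RT 108: heading 135 -> 27
FD 9.1: (-1.4,0) -> (6.708,4.131) [heading=27, move]
FD 10.1: (6.708,4.131) -> (15.707,8.717) [heading=27, move]
FD 7.4: (15.707,8.717) -> (22.301,12.076) [heading=27, move]
Final: pos=(22.301,12.076), heading=27, 1 segment(s) drawn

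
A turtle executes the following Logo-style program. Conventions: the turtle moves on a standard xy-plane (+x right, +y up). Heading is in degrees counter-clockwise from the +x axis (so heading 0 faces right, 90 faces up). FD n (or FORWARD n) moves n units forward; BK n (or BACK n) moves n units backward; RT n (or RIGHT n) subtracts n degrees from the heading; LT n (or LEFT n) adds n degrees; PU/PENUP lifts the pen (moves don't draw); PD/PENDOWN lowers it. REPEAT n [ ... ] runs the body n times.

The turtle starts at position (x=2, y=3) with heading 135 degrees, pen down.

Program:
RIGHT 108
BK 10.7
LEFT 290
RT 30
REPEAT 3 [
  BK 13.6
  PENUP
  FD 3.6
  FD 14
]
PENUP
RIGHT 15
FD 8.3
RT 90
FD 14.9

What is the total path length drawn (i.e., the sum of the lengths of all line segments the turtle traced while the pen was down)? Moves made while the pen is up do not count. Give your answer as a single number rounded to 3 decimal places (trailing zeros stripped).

Answer: 24.3

Derivation:
Executing turtle program step by step:
Start: pos=(2,3), heading=135, pen down
RT 108: heading 135 -> 27
BK 10.7: (2,3) -> (-7.534,-1.858) [heading=27, draw]
LT 290: heading 27 -> 317
RT 30: heading 317 -> 287
REPEAT 3 [
  -- iteration 1/3 --
  BK 13.6: (-7.534,-1.858) -> (-11.51,11.148) [heading=287, draw]
  PU: pen up
  FD 3.6: (-11.51,11.148) -> (-10.457,7.705) [heading=287, move]
  FD 14: (-10.457,7.705) -> (-6.364,-5.683) [heading=287, move]
  -- iteration 2/3 --
  BK 13.6: (-6.364,-5.683) -> (-10.341,7.323) [heading=287, move]
  PU: pen up
  FD 3.6: (-10.341,7.323) -> (-9.288,3.88) [heading=287, move]
  FD 14: (-9.288,3.88) -> (-5.195,-9.508) [heading=287, move]
  -- iteration 3/3 --
  BK 13.6: (-5.195,-9.508) -> (-9.171,3.498) [heading=287, move]
  PU: pen up
  FD 3.6: (-9.171,3.498) -> (-8.119,0.055) [heading=287, move]
  FD 14: (-8.119,0.055) -> (-4.025,-13.333) [heading=287, move]
]
PU: pen up
RT 15: heading 287 -> 272
FD 8.3: (-4.025,-13.333) -> (-3.736,-21.628) [heading=272, move]
RT 90: heading 272 -> 182
FD 14.9: (-3.736,-21.628) -> (-18.627,-22.148) [heading=182, move]
Final: pos=(-18.627,-22.148), heading=182, 2 segment(s) drawn

Segment lengths:
  seg 1: (2,3) -> (-7.534,-1.858), length = 10.7
  seg 2: (-7.534,-1.858) -> (-11.51,11.148), length = 13.6
Total = 24.3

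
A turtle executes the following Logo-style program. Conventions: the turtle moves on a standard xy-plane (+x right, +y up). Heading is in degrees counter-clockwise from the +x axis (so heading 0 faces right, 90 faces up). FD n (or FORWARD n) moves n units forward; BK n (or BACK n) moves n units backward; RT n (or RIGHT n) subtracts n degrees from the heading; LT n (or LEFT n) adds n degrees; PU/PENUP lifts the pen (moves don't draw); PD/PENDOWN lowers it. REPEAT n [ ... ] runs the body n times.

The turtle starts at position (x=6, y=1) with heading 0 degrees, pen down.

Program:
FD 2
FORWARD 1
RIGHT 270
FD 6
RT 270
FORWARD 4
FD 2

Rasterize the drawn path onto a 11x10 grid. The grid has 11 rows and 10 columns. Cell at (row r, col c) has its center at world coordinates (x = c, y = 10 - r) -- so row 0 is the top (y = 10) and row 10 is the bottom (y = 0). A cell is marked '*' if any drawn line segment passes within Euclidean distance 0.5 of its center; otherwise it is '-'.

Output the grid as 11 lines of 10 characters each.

Segment 0: (6,1) -> (8,1)
Segment 1: (8,1) -> (9,1)
Segment 2: (9,1) -> (9,7)
Segment 3: (9,7) -> (5,7)
Segment 4: (5,7) -> (3,7)

Answer: ----------
----------
----------
---*******
---------*
---------*
---------*
---------*
---------*
------****
----------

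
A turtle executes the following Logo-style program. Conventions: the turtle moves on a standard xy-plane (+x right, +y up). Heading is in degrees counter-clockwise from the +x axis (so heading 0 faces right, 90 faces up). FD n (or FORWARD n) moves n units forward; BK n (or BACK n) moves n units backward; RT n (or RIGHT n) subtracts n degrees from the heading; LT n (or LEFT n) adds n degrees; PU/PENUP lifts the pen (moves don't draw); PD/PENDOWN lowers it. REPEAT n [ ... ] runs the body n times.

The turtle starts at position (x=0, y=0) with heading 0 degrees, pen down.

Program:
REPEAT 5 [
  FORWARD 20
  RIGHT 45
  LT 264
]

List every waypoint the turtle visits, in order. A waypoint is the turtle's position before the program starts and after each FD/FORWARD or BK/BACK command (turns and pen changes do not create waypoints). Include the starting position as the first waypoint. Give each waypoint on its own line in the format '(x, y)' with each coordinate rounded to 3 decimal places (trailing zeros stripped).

Answer: (0, 0)
(20, 0)
(4.457, -12.586)
(8.615, 6.977)
(17.695, -10.844)
(-0.576, -2.709)

Derivation:
Executing turtle program step by step:
Start: pos=(0,0), heading=0, pen down
REPEAT 5 [
  -- iteration 1/5 --
  FD 20: (0,0) -> (20,0) [heading=0, draw]
  RT 45: heading 0 -> 315
  LT 264: heading 315 -> 219
  -- iteration 2/5 --
  FD 20: (20,0) -> (4.457,-12.586) [heading=219, draw]
  RT 45: heading 219 -> 174
  LT 264: heading 174 -> 78
  -- iteration 3/5 --
  FD 20: (4.457,-12.586) -> (8.615,6.977) [heading=78, draw]
  RT 45: heading 78 -> 33
  LT 264: heading 33 -> 297
  -- iteration 4/5 --
  FD 20: (8.615,6.977) -> (17.695,-10.844) [heading=297, draw]
  RT 45: heading 297 -> 252
  LT 264: heading 252 -> 156
  -- iteration 5/5 --
  FD 20: (17.695,-10.844) -> (-0.576,-2.709) [heading=156, draw]
  RT 45: heading 156 -> 111
  LT 264: heading 111 -> 15
]
Final: pos=(-0.576,-2.709), heading=15, 5 segment(s) drawn
Waypoints (6 total):
(0, 0)
(20, 0)
(4.457, -12.586)
(8.615, 6.977)
(17.695, -10.844)
(-0.576, -2.709)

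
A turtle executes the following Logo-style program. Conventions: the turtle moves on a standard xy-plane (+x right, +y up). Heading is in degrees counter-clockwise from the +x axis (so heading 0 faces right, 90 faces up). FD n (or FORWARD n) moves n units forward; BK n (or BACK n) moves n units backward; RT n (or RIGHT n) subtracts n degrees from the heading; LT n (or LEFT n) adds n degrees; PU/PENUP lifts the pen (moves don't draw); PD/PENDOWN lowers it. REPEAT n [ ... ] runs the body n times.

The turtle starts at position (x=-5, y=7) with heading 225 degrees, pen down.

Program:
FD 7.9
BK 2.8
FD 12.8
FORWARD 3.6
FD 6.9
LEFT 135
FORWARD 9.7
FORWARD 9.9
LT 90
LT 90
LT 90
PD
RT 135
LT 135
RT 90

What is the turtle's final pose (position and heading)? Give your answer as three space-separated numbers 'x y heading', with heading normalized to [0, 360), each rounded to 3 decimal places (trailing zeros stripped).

Executing turtle program step by step:
Start: pos=(-5,7), heading=225, pen down
FD 7.9: (-5,7) -> (-10.586,1.414) [heading=225, draw]
BK 2.8: (-10.586,1.414) -> (-8.606,3.394) [heading=225, draw]
FD 12.8: (-8.606,3.394) -> (-17.657,-5.657) [heading=225, draw]
FD 3.6: (-17.657,-5.657) -> (-20.203,-8.203) [heading=225, draw]
FD 6.9: (-20.203,-8.203) -> (-25.082,-13.082) [heading=225, draw]
LT 135: heading 225 -> 0
FD 9.7: (-25.082,-13.082) -> (-15.382,-13.082) [heading=0, draw]
FD 9.9: (-15.382,-13.082) -> (-5.482,-13.082) [heading=0, draw]
LT 90: heading 0 -> 90
LT 90: heading 90 -> 180
LT 90: heading 180 -> 270
PD: pen down
RT 135: heading 270 -> 135
LT 135: heading 135 -> 270
RT 90: heading 270 -> 180
Final: pos=(-5.482,-13.082), heading=180, 7 segment(s) drawn

Answer: -5.482 -13.082 180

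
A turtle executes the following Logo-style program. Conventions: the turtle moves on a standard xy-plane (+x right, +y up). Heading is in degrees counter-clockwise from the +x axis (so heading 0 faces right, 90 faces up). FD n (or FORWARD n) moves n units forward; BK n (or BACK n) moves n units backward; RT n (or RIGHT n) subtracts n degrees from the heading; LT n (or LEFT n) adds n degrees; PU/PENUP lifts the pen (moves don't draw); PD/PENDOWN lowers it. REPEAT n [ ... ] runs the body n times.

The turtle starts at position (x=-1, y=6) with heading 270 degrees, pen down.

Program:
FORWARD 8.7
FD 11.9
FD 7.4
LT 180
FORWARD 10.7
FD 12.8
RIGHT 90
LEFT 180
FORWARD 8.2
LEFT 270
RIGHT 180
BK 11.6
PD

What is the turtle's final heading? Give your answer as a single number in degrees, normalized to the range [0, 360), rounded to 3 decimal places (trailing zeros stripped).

Executing turtle program step by step:
Start: pos=(-1,6), heading=270, pen down
FD 8.7: (-1,6) -> (-1,-2.7) [heading=270, draw]
FD 11.9: (-1,-2.7) -> (-1,-14.6) [heading=270, draw]
FD 7.4: (-1,-14.6) -> (-1,-22) [heading=270, draw]
LT 180: heading 270 -> 90
FD 10.7: (-1,-22) -> (-1,-11.3) [heading=90, draw]
FD 12.8: (-1,-11.3) -> (-1,1.5) [heading=90, draw]
RT 90: heading 90 -> 0
LT 180: heading 0 -> 180
FD 8.2: (-1,1.5) -> (-9.2,1.5) [heading=180, draw]
LT 270: heading 180 -> 90
RT 180: heading 90 -> 270
BK 11.6: (-9.2,1.5) -> (-9.2,13.1) [heading=270, draw]
PD: pen down
Final: pos=(-9.2,13.1), heading=270, 7 segment(s) drawn

Answer: 270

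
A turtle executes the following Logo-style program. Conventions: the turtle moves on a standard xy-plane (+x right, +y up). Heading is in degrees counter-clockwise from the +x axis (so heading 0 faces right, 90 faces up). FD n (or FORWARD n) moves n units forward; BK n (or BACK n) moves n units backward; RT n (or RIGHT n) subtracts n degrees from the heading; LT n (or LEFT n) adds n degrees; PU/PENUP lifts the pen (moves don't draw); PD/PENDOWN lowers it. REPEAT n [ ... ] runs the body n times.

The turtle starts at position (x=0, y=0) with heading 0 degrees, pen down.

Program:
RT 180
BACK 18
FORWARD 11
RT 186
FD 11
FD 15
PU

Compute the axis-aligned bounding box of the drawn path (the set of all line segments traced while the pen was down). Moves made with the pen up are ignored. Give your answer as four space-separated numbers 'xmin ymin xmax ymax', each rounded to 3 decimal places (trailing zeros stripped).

Answer: 0 -2.718 32.858 0

Derivation:
Executing turtle program step by step:
Start: pos=(0,0), heading=0, pen down
RT 180: heading 0 -> 180
BK 18: (0,0) -> (18,0) [heading=180, draw]
FD 11: (18,0) -> (7,0) [heading=180, draw]
RT 186: heading 180 -> 354
FD 11: (7,0) -> (17.94,-1.15) [heading=354, draw]
FD 15: (17.94,-1.15) -> (32.858,-2.718) [heading=354, draw]
PU: pen up
Final: pos=(32.858,-2.718), heading=354, 4 segment(s) drawn

Segment endpoints: x in {0, 7, 17.94, 18, 32.858}, y in {-2.718, -1.15, 0, 0, 0}
xmin=0, ymin=-2.718, xmax=32.858, ymax=0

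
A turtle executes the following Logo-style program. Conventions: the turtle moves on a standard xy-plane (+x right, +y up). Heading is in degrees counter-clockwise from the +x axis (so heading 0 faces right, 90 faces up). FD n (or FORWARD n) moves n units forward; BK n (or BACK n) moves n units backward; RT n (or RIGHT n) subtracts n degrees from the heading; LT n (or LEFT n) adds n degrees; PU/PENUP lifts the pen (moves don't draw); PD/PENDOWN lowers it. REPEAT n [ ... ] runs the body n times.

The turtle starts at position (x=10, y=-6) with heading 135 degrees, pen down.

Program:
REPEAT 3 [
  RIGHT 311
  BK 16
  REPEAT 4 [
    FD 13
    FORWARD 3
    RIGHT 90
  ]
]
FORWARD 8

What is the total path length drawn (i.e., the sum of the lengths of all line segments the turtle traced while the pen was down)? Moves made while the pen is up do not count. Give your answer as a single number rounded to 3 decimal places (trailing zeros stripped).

Executing turtle program step by step:
Start: pos=(10,-6), heading=135, pen down
REPEAT 3 [
  -- iteration 1/3 --
  RT 311: heading 135 -> 184
  BK 16: (10,-6) -> (25.961,-4.884) [heading=184, draw]
  REPEAT 4 [
    -- iteration 1/4 --
    FD 13: (25.961,-4.884) -> (12.993,-5.791) [heading=184, draw]
    FD 3: (12.993,-5.791) -> (10,-6) [heading=184, draw]
    RT 90: heading 184 -> 94
    -- iteration 2/4 --
    FD 13: (10,-6) -> (9.093,6.968) [heading=94, draw]
    FD 3: (9.093,6.968) -> (8.884,9.961) [heading=94, draw]
    RT 90: heading 94 -> 4
    -- iteration 3/4 --
    FD 13: (8.884,9.961) -> (21.852,10.868) [heading=4, draw]
    FD 3: (21.852,10.868) -> (24.845,11.077) [heading=4, draw]
    RT 90: heading 4 -> 274
    -- iteration 4/4 --
    FD 13: (24.845,11.077) -> (25.752,-1.891) [heading=274, draw]
    FD 3: (25.752,-1.891) -> (25.961,-4.884) [heading=274, draw]
    RT 90: heading 274 -> 184
  ]
  -- iteration 2/3 --
  RT 311: heading 184 -> 233
  BK 16: (25.961,-4.884) -> (35.59,7.894) [heading=233, draw]
  REPEAT 4 [
    -- iteration 1/4 --
    FD 13: (35.59,7.894) -> (27.766,-2.488) [heading=233, draw]
    FD 3: (27.766,-2.488) -> (25.961,-4.884) [heading=233, draw]
    RT 90: heading 233 -> 143
    -- iteration 2/4 --
    FD 13: (25.961,-4.884) -> (15.579,2.94) [heading=143, draw]
    FD 3: (15.579,2.94) -> (13.183,4.745) [heading=143, draw]
    RT 90: heading 143 -> 53
    -- iteration 3/4 --
    FD 13: (13.183,4.745) -> (21.006,15.127) [heading=53, draw]
    FD 3: (21.006,15.127) -> (22.812,17.523) [heading=53, draw]
    RT 90: heading 53 -> 323
    -- iteration 4/4 --
    FD 13: (22.812,17.523) -> (33.194,9.7) [heading=323, draw]
    FD 3: (33.194,9.7) -> (35.59,7.894) [heading=323, draw]
    RT 90: heading 323 -> 233
  ]
  -- iteration 3/3 --
  RT 311: heading 233 -> 282
  BK 16: (35.59,7.894) -> (32.263,23.545) [heading=282, draw]
  REPEAT 4 [
    -- iteration 1/4 --
    FD 13: (32.263,23.545) -> (34.966,10.829) [heading=282, draw]
    FD 3: (34.966,10.829) -> (35.59,7.894) [heading=282, draw]
    RT 90: heading 282 -> 192
    -- iteration 2/4 --
    FD 13: (35.59,7.894) -> (22.874,5.191) [heading=192, draw]
    FD 3: (22.874,5.191) -> (19.94,4.568) [heading=192, draw]
    RT 90: heading 192 -> 102
    -- iteration 3/4 --
    FD 13: (19.94,4.568) -> (17.237,17.284) [heading=102, draw]
    FD 3: (17.237,17.284) -> (16.613,20.218) [heading=102, draw]
    RT 90: heading 102 -> 12
    -- iteration 4/4 --
    FD 13: (16.613,20.218) -> (29.329,22.921) [heading=12, draw]
    FD 3: (29.329,22.921) -> (32.263,23.545) [heading=12, draw]
    RT 90: heading 12 -> 282
  ]
]
FD 8: (32.263,23.545) -> (33.927,15.719) [heading=282, draw]
Final: pos=(33.927,15.719), heading=282, 28 segment(s) drawn

Segment lengths:
  seg 1: (10,-6) -> (25.961,-4.884), length = 16
  seg 2: (25.961,-4.884) -> (12.993,-5.791), length = 13
  seg 3: (12.993,-5.791) -> (10,-6), length = 3
  seg 4: (10,-6) -> (9.093,6.968), length = 13
  seg 5: (9.093,6.968) -> (8.884,9.961), length = 3
  seg 6: (8.884,9.961) -> (21.852,10.868), length = 13
  seg 7: (21.852,10.868) -> (24.845,11.077), length = 3
  seg 8: (24.845,11.077) -> (25.752,-1.891), length = 13
  seg 9: (25.752,-1.891) -> (25.961,-4.884), length = 3
  seg 10: (25.961,-4.884) -> (35.59,7.894), length = 16
  seg 11: (35.59,7.894) -> (27.766,-2.488), length = 13
  seg 12: (27.766,-2.488) -> (25.961,-4.884), length = 3
  seg 13: (25.961,-4.884) -> (15.579,2.94), length = 13
  seg 14: (15.579,2.94) -> (13.183,4.745), length = 3
  seg 15: (13.183,4.745) -> (21.006,15.127), length = 13
  seg 16: (21.006,15.127) -> (22.812,17.523), length = 3
  seg 17: (22.812,17.523) -> (33.194,9.7), length = 13
  seg 18: (33.194,9.7) -> (35.59,7.894), length = 3
  seg 19: (35.59,7.894) -> (32.263,23.545), length = 16
  seg 20: (32.263,23.545) -> (34.966,10.829), length = 13
  seg 21: (34.966,10.829) -> (35.59,7.894), length = 3
  seg 22: (35.59,7.894) -> (22.874,5.191), length = 13
  seg 23: (22.874,5.191) -> (19.94,4.568), length = 3
  seg 24: (19.94,4.568) -> (17.237,17.284), length = 13
  seg 25: (17.237,17.284) -> (16.613,20.218), length = 3
  seg 26: (16.613,20.218) -> (29.329,22.921), length = 13
  seg 27: (29.329,22.921) -> (32.263,23.545), length = 3
  seg 28: (32.263,23.545) -> (33.927,15.719), length = 8
Total = 248

Answer: 248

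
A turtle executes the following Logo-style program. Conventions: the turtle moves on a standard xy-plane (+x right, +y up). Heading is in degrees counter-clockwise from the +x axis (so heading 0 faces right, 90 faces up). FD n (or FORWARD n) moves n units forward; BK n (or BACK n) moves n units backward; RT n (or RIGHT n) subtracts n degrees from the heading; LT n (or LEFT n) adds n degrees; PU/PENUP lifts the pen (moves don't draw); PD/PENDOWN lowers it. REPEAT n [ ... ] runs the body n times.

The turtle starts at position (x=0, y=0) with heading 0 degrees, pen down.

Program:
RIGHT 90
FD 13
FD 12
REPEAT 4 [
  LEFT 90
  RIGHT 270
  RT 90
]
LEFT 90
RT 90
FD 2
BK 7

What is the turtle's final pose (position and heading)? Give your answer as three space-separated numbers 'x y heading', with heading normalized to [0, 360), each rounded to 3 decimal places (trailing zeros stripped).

Answer: 0 -20 270

Derivation:
Executing turtle program step by step:
Start: pos=(0,0), heading=0, pen down
RT 90: heading 0 -> 270
FD 13: (0,0) -> (0,-13) [heading=270, draw]
FD 12: (0,-13) -> (0,-25) [heading=270, draw]
REPEAT 4 [
  -- iteration 1/4 --
  LT 90: heading 270 -> 0
  RT 270: heading 0 -> 90
  RT 90: heading 90 -> 0
  -- iteration 2/4 --
  LT 90: heading 0 -> 90
  RT 270: heading 90 -> 180
  RT 90: heading 180 -> 90
  -- iteration 3/4 --
  LT 90: heading 90 -> 180
  RT 270: heading 180 -> 270
  RT 90: heading 270 -> 180
  -- iteration 4/4 --
  LT 90: heading 180 -> 270
  RT 270: heading 270 -> 0
  RT 90: heading 0 -> 270
]
LT 90: heading 270 -> 0
RT 90: heading 0 -> 270
FD 2: (0,-25) -> (0,-27) [heading=270, draw]
BK 7: (0,-27) -> (0,-20) [heading=270, draw]
Final: pos=(0,-20), heading=270, 4 segment(s) drawn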